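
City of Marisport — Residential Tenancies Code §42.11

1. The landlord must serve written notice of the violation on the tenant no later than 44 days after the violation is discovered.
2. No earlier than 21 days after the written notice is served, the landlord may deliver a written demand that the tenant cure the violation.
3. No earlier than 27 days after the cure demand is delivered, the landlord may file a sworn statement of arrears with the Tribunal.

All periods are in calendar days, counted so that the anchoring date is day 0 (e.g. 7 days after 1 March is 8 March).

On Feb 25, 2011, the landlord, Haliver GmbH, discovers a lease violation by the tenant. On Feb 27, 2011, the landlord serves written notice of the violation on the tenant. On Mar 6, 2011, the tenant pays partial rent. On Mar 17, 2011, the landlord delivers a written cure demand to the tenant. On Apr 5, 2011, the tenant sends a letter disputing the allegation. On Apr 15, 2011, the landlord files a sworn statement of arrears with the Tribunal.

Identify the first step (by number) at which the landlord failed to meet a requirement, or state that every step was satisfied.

(1) due by Feb 25, 2011 + 44 days = Apr 10, 2011; done Feb 27, 2011 — timely.
(2) permitted from Feb 27, 2011 + 21 days = Mar 20, 2011 onward; acted on Mar 17, 2011, 3 days prematurely.

Step 2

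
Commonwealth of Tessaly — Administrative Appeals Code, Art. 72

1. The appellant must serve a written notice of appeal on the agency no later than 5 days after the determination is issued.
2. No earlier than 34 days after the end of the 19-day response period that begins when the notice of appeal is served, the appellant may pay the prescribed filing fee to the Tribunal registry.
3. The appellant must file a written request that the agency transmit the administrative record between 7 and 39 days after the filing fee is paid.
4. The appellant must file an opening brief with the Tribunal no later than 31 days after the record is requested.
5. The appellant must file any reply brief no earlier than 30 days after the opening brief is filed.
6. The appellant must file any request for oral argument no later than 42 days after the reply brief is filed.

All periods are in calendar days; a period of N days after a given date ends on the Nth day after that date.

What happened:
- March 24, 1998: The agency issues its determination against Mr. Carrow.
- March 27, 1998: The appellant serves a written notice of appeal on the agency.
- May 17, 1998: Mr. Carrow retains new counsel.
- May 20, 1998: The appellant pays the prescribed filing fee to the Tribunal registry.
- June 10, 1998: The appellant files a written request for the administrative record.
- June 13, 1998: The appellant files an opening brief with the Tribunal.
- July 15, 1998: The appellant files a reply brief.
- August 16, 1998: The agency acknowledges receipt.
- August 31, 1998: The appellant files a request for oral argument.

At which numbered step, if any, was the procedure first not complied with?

Step 1: 5 days after March 24, 1998 (when the determination is issued) is March 29, 1998; completed March 27, 1998, before the deadline.
Step 2: the earliest permitted date is 34 days after April 15, 1998 (end of the 19-day response period, which began when the notice of appeal is served on March 27, 1998), i.e. May 19, 1998; done May 20, 1998, after the minimum wait.
Step 3: the window is 7–39 days after May 20, 1998 (when the filing fee is paid), so May 27, 1998 through June 28, 1998; done June 10, 1998, which is between those dates.
Step 4: 31 days after June 10, 1998 (when the record is requested) is July 11, 1998; June 13, 1998 is within that limit.
Step 5: the earliest permitted date is 30 days after June 13, 1998 (when the opening brief is filed), i.e. July 13, 1998; done July 15, 1998 — permitted.
Step 6: 42 days after July 15, 1998 (when the reply brief is filed) is August 26, 1998; August 31, 1998 misses that deadline by 5 days.
No need to go further; step 6 was not satisfied.

Step 6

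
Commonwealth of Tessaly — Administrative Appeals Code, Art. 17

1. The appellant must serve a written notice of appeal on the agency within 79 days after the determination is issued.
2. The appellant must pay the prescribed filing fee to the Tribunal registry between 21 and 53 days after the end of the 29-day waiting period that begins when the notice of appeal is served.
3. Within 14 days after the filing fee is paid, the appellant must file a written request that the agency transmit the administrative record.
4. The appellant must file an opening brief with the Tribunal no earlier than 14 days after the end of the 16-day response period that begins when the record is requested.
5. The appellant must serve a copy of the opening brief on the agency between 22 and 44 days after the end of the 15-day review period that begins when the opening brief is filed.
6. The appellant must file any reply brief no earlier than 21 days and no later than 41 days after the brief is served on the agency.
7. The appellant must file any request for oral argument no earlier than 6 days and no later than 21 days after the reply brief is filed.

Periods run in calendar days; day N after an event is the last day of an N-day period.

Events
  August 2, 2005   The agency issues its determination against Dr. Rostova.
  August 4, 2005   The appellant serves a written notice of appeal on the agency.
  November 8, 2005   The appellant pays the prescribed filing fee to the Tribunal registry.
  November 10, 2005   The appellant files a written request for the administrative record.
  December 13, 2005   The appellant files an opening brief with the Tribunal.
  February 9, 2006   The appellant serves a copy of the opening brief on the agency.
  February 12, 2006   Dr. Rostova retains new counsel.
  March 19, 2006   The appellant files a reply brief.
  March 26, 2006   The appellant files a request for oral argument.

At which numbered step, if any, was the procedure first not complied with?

Step 2

Step 1: 79 days after August 2, 2005 (when the determination is issued) is October 20, 2005; August 4, 2005 is within that limit.
Step 2: the window is 21–53 days after September 2, 2005 (end of the 29-day waiting period, which began when the notice of appeal is served on August 4, 2005), so September 23, 2005 through October 25, 2005; November 8, 2005 is 14 days past the end of the window.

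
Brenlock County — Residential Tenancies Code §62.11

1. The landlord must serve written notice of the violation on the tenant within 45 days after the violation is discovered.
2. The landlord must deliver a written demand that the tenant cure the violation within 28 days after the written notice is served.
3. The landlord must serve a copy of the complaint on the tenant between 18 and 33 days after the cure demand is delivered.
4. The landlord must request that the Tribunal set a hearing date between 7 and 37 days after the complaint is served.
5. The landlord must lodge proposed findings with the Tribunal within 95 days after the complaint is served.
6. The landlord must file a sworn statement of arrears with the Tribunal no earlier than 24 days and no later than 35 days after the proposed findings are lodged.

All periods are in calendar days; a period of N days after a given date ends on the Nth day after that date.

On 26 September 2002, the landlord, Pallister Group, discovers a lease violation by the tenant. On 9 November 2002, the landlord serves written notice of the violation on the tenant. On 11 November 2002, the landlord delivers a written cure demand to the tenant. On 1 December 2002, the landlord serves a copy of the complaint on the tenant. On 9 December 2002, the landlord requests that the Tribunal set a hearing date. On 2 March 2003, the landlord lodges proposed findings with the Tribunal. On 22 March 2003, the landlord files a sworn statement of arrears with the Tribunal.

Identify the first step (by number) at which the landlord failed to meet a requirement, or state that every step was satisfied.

Step 1: 45 days after 26 September 2002 (when the violation is discovered) is 10 November 2002; done 9 November 2002 — timely.
Step 2: 28 days after 9 November 2002 (when the written notice is served) is 7 December 2002; completed 11 November 2002, before the deadline.
Step 3: the window is 18–33 days after 11 November 2002 (when the cure demand is delivered), so 29 November 2002 through 14 December 2002; done 1 December 2002 — within the window.
Step 4: the window is 7–37 days after 1 December 2002 (when the complaint is served), so 8 December 2002 through 7 January 2003; 9 December 2002 falls inside that range.
Step 5: 95 days after 1 December 2002 (when the complaint is served) is 6 March 2003; 2 March 2003 is within that limit.
Step 6: the window is 24–35 days after 2 March 2003 (when the proposed findings are lodged), so 26 March 2003 through 6 April 2003; 22 March 2003 is 4 days too early.
Later steps need not be reached.

Step 6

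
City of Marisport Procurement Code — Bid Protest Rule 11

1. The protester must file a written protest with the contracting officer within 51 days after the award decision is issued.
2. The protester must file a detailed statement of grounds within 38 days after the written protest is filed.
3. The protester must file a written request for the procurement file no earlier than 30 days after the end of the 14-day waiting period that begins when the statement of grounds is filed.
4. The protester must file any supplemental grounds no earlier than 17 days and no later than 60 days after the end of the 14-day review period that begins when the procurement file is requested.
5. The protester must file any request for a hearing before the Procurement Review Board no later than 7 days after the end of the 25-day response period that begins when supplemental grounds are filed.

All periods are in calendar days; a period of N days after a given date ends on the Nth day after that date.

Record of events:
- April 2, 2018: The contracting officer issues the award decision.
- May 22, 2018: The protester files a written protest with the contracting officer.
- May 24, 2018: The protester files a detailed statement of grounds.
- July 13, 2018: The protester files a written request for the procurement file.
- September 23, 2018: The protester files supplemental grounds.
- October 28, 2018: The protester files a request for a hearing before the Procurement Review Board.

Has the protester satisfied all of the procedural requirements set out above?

No

Step 1 — counting 51 days from April 2, 2018 (when the award decision is issued) gives a deadline of May 23, 2018; completed May 22, 2018, before the deadline.
Step 2 — counting 38 days from May 22, 2018 (when the written protest is filed) gives a deadline of June 29, 2018; May 24, 2018 is within that limit.
Step 3 — must wait 30 days from June 7, 2018 (end of the 14-day waiting period, which began when the statement of grounds is filed on May 24, 2018), so not before July 7, 2018; July 13, 2018 is on or after that date.
Step 4 — 17 and 60 days from July 27, 2018 (end of the 14-day review period, which began when the procurement file is requested on July 13, 2018) are August 13, 2018 and September 25, 2018 respectively; September 23, 2018 falls inside that range.
Step 5 — counting 7 days from October 18, 2018 (end of the 25-day response period, which began when supplemental grounds are filed on September 23, 2018) gives a deadline of October 25, 2018; October 28, 2018 misses that deadline by 3 days.
The analysis stops there.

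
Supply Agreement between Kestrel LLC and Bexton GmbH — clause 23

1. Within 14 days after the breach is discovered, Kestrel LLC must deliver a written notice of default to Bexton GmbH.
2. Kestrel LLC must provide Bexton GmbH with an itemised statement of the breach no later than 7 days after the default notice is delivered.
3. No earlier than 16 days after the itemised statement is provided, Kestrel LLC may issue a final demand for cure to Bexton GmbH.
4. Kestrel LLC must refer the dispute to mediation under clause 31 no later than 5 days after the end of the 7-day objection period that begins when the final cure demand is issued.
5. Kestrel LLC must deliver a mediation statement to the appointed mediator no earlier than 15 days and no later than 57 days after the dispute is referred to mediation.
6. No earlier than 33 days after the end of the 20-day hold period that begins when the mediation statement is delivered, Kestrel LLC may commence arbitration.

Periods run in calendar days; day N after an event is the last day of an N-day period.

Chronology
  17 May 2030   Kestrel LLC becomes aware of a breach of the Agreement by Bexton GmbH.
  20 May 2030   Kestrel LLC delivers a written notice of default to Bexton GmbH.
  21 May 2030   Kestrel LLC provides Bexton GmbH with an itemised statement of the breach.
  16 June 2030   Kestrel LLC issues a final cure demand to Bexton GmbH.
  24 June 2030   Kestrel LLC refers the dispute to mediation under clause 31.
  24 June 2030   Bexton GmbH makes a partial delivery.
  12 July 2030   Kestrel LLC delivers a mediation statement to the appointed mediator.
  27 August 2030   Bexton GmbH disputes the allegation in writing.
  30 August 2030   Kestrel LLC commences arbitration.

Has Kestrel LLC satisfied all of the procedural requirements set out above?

Step 1 — counting 14 days from 17 May 2030 (when the breach is discovered) gives a deadline of 31 May 2030; completed 20 May 2030, before the deadline.
Step 2 — counting 7 days from 20 May 2030 (when the default notice is delivered) gives a deadline of 27 May 2030; done 21 May 2030 — timely.
Step 3 — must wait 16 days from 21 May 2030 (when the itemised statement is provided), so not before 6 June 2030; done 16 June 2030 — permitted.
Step 4 — counting 5 days from 23 June 2030 (end of the 7-day objection period, which began when the final cure demand is issued on 16 June 2030) gives a deadline of 28 June 2030; completed 24 June 2030, before the deadline.
Step 5 — 15 and 57 days from 24 June 2030 (when the dispute is referred to mediation) are 9 July 2030 and 20 August 2030 respectively; done 12 July 2030, which is between those dates.
Step 6 — must wait 33 days from 1 August 2030 (end of the 20-day hold period, which began when the mediation statement is delivered on 12 July 2030), so not before 3 September 2030; acted on 30 August 2030, 4 days prematurely.
Later steps need not be reached.

No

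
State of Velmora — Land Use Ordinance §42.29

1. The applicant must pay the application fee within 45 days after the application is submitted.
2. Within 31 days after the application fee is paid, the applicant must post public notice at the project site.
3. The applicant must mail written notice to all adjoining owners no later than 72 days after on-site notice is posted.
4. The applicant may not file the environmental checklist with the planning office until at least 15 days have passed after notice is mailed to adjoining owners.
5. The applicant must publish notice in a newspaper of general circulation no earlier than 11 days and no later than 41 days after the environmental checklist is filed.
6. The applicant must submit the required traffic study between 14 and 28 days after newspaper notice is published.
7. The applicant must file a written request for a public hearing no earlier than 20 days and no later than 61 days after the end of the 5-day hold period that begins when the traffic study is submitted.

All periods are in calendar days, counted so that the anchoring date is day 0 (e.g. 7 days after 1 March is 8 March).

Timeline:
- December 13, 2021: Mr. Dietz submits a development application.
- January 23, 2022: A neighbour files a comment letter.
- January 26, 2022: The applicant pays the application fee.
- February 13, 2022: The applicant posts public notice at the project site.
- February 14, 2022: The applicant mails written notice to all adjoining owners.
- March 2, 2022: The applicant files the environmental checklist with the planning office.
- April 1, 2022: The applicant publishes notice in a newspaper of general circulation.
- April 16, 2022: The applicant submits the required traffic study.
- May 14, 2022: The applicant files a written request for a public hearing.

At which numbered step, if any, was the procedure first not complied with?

Step 1: 45 days after December 13, 2021 (when the application is submitted) is January 27, 2022; completed January 26, 2022, before the deadline.
Step 2: 31 days after January 26, 2022 (when the application fee is paid) is February 26, 2022; done February 13, 2022 — timely.
Step 3: 72 days after February 13, 2022 (when on-site notice is posted) is April 26, 2022; done February 14, 2022 — timely.
Step 4: the earliest permitted date is 15 days after February 14, 2022 (when notice is mailed to adjoining owners), i.e. March 1, 2022; done March 2, 2022, after the minimum wait.
Step 5: the window is 11–41 days after March 2, 2022 (when the environmental checklist is filed), so March 13, 2022 through April 12, 2022; done April 1, 2022 — within the window.
Step 6: the window is 14–28 days after April 1, 2022 (when newspaper notice is published), so April 15, 2022 through April 29, 2022; done April 16, 2022 — within the window.
Step 7: the window is 20–61 days after April 21, 2022 (end of the 5-day hold period, which began when the traffic study is submitted on April 16, 2022), so May 11, 2022 through June 21, 2022; May 14, 2022 falls inside that range.

None — every step was satisfied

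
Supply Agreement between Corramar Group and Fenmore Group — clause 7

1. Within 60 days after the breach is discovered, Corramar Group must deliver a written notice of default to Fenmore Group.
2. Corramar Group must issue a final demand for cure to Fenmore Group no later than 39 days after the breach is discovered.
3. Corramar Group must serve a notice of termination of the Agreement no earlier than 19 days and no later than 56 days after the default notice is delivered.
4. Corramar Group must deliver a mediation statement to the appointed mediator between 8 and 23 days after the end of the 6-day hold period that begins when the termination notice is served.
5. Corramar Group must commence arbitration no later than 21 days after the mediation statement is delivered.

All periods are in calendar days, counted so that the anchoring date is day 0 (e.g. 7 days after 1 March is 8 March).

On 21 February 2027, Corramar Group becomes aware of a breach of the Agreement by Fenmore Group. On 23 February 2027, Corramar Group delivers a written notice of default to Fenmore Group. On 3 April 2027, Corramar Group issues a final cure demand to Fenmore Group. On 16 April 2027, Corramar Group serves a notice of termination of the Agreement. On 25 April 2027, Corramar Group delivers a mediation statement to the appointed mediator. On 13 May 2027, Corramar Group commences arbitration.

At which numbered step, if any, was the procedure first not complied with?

Step 2

Step 1 — counting 60 days from 21 February 2027 (when the breach is discovered) gives a deadline of 22 April 2027; completed 23 February 2027, before the deadline.
Step 2 — counting 39 days from 21 February 2027 (when the breach is discovered) gives a deadline of 1 April 2027; done 3 April 2027 — 2 days late.
Later steps need not be reached.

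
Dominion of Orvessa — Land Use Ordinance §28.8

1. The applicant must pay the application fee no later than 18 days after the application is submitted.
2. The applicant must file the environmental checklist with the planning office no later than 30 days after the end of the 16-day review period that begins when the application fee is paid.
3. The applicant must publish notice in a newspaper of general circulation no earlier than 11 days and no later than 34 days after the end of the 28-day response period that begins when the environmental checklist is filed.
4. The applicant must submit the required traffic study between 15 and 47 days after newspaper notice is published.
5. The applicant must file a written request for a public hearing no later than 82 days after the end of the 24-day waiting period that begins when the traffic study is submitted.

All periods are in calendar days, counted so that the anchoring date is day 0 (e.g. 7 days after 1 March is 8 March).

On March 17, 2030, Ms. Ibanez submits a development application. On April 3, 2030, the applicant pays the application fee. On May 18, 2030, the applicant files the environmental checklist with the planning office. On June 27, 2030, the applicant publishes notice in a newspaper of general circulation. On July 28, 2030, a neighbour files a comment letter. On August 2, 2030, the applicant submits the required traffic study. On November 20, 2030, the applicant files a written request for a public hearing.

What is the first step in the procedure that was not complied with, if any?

Step 1: 18 days after March 17, 2030 (when the application is submitted) is April 4, 2030; April 3, 2030 is within that limit.
Step 2: 30 days after April 19, 2030 (end of the 16-day review period, which began when the application fee is paid on April 3, 2030) is May 19, 2030; done May 18, 2030 — timely.
Step 3: the window is 11–34 days after June 15, 2030 (end of the 28-day response period, which began when the environmental checklist is filed on May 18, 2030), so June 26, 2030 through July 19, 2030; done June 27, 2030, which is between those dates.
Step 4: the window is 15–47 days after June 27, 2030 (when newspaper notice is published), so July 12, 2030 through August 13, 2030; done August 2, 2030 — within the window.
Step 5: 82 days after August 26, 2030 (end of the 24-day waiting period, which began when the traffic study is submitted on August 2, 2030) is November 16, 2030; done November 20, 2030 — 4 days late.
The analysis stops there.

Step 5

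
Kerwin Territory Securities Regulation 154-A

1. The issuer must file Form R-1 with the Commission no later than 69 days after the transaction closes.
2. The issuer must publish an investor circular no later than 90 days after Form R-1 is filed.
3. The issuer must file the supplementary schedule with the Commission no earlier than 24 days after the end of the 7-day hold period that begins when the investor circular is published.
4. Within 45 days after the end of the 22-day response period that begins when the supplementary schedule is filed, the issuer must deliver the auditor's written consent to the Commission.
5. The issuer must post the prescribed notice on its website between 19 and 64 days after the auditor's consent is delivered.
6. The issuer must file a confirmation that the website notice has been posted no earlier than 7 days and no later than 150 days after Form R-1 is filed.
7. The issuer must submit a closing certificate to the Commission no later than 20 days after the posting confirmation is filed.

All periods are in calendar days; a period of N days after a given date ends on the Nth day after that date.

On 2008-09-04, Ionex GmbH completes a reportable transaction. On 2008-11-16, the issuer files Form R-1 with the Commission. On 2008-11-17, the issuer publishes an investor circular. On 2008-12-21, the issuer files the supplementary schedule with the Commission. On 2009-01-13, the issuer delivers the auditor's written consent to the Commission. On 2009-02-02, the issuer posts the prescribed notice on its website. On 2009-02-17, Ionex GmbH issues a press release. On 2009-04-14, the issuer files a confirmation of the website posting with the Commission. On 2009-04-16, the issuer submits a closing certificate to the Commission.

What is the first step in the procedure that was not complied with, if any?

Step 1

Step 1: 69 days after 2008-09-04 (when the transaction closes) is 2008-11-12; not done until 2008-11-16, 4 days after the deadline.
That is the first point of non-compliance.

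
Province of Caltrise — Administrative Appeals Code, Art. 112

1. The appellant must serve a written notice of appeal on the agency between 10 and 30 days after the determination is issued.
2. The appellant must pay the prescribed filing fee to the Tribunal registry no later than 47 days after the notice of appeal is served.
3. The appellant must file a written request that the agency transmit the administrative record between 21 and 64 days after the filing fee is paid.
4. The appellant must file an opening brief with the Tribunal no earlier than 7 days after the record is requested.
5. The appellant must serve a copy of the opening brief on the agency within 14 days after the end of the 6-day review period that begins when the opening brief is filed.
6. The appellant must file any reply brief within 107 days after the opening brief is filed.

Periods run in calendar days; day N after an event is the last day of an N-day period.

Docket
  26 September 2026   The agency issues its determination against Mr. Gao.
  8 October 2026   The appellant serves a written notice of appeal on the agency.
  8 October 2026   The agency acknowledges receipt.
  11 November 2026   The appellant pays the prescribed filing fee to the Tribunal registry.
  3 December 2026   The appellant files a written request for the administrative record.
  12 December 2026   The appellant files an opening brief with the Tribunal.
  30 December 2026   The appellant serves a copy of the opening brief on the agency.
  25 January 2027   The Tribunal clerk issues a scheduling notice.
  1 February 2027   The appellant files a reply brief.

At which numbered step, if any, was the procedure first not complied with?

Step 1 — 10 and 30 days from 26 September 2026 (when the determination is issued) are 6 October 2026 and 26 October 2026 respectively; done 8 October 2026, which is between those dates.
Step 2 — counting 47 days from 8 October 2026 (when the notice of appeal is served) gives a deadline of 24 November 2026; 11 November 2026 is within that limit.
Step 3 — 21 and 64 days from 11 November 2026 (when the filing fee is paid) are 2 December 2026 and 14 January 2027 respectively; done 3 December 2026, which is between those dates.
Step 4 — must wait 7 days from 3 December 2026 (when the record is requested), so not before 10 December 2026; done 12 December 2026, after the minimum wait.
Step 5 — counting 14 days from 18 December 2026 (end of the 6-day review period, which began when the opening brief is filed on 12 December 2026) gives a deadline of 1 January 2027; completed 30 December 2026, before the deadline.
Step 6 — counting 107 days from 12 December 2026 (when the opening brief is filed) gives a deadline of 29 March 2027; done 1 February 2027 — timely.

None — every step was satisfied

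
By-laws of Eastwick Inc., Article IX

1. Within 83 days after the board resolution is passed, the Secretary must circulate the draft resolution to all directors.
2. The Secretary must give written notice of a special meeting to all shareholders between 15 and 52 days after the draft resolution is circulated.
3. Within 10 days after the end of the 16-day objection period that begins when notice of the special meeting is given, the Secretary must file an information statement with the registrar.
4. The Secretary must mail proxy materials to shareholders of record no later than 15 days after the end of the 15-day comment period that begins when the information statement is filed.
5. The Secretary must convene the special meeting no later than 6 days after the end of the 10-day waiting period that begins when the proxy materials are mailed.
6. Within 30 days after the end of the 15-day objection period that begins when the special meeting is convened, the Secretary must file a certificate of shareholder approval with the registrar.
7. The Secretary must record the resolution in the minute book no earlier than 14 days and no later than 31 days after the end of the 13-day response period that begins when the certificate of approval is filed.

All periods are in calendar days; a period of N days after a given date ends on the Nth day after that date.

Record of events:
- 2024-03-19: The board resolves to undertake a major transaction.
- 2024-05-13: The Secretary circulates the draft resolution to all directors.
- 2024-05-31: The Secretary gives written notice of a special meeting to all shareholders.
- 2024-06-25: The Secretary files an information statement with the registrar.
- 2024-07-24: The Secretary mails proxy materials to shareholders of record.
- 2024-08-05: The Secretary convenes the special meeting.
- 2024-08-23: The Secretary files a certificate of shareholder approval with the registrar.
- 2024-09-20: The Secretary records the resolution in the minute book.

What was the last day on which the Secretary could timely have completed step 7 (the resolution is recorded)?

The certificate of approval is filed on 2024-08-23; the 13-day response period therefore ends 2024-09-05, and step 7 runs from that date. The window is 14–31 days after 2024-09-05; it closes on 2024-10-06.

2024-10-06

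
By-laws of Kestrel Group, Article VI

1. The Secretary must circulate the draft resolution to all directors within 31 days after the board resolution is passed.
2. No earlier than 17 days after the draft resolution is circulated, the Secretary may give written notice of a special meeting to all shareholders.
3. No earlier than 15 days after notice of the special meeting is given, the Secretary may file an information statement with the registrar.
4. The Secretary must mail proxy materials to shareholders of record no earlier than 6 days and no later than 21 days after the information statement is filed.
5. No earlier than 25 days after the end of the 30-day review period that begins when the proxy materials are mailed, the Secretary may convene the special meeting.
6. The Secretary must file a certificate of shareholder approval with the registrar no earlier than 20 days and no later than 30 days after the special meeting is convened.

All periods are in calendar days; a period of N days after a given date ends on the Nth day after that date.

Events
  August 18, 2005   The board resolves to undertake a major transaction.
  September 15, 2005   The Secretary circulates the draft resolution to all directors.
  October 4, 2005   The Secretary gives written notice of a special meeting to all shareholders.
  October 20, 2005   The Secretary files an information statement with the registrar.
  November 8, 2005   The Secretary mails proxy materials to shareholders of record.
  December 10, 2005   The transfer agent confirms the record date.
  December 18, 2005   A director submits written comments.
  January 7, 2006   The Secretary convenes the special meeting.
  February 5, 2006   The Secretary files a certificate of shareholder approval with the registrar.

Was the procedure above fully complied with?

(1) due by August 18, 2005 + 31 days = September 18, 2005; done September 15, 2005 — timely.
(2) permitted from September 15, 2005 + 17 days = October 2, 2005 onward; done October 4, 2005 — permitted.
(3) permitted from October 4, 2005 + 15 days = October 19, 2005 onward; done October 20, 2005, after the minimum wait.
(4) the permitted window runs from October 20, 2005 + 6 = October 26, 2005 to October 20, 2005 + 21 = November 10, 2005; November 8, 2005 falls inside that range.
(5) permitted from December 8, 2005 + 25 days = January 2, 2006 onward; done January 7, 2006 — permitted.
(6) the permitted window runs from January 7, 2006 + 20 = January 27, 2006 to January 7, 2006 + 30 = February 6, 2006; done February 5, 2006 — within the window.

Yes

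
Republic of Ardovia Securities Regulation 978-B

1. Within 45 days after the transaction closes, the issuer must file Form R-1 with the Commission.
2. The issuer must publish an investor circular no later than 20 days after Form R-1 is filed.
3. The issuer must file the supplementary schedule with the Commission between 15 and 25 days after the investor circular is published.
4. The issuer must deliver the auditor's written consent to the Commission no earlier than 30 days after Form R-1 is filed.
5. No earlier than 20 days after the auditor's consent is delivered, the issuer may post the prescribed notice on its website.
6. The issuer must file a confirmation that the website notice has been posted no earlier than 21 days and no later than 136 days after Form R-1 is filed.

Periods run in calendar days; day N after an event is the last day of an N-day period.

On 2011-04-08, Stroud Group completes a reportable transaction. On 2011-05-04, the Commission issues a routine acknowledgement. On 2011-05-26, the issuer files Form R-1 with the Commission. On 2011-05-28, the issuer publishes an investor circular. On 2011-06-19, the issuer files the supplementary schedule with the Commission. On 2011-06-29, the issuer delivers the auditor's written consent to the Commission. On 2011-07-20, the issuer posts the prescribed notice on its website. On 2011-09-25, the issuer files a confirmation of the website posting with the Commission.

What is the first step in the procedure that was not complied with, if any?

Step 1: 45 days after 2011-04-08 (when the transaction closes) is 2011-05-23; 2011-05-26 misses that deadline by 3 days.

Step 1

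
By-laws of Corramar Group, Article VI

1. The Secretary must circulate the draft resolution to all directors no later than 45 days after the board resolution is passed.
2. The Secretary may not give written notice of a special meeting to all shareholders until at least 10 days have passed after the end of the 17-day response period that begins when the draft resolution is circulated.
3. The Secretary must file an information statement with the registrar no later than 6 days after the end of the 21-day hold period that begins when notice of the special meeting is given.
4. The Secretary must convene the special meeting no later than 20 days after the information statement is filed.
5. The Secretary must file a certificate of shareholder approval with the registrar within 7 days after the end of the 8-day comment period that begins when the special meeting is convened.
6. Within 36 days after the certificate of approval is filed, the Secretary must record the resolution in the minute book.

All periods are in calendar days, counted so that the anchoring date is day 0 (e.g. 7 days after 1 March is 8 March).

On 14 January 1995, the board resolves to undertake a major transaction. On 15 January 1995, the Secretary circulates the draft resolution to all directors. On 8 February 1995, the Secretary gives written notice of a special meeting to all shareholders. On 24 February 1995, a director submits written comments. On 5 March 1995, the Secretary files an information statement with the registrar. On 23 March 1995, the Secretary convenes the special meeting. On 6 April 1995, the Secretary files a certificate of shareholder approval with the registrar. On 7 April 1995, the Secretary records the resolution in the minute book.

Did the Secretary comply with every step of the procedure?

No

Step 1 — counting 45 days from 14 January 1995 (when the board resolution is passed) gives a deadline of 28 February 1995; done 15 January 1995 — timely.
Step 2 — must wait 10 days from 1 February 1995 (end of the 17-day response period, which began when the draft resolution is circulated on 15 January 1995), so not before 11 February 1995; acted on 8 February 1995, 3 days prematurely.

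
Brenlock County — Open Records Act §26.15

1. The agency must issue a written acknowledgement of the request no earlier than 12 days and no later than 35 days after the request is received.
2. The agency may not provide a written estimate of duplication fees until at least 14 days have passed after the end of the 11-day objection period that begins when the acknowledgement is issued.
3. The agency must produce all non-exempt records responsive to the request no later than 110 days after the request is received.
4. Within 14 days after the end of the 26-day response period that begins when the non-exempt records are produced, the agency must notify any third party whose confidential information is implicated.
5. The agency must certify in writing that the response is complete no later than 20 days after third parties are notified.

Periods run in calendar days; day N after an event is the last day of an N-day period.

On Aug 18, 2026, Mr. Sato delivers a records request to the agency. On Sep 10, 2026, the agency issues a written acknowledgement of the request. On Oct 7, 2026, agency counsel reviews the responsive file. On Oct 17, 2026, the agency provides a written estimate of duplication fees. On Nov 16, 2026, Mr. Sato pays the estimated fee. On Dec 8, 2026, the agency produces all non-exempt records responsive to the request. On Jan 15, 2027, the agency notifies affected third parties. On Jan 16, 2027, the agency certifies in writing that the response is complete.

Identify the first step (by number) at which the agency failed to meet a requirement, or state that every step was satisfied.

Step 3

(1) the permitted window runs from Aug 18, 2026 + 12 = Aug 30, 2026 to Aug 18, 2026 + 35 = Sep 22, 2026; Sep 10, 2026 falls inside that range.
(2) permitted from Sep 21, 2026 + 14 days = Oct 5, 2026 onward; done Oct 17, 2026, after the minimum wait.
(3) due by Aug 18, 2026 + 110 days = Dec 6, 2026; Dec 8, 2026 misses that deadline by 2 days.
The analysis stops there.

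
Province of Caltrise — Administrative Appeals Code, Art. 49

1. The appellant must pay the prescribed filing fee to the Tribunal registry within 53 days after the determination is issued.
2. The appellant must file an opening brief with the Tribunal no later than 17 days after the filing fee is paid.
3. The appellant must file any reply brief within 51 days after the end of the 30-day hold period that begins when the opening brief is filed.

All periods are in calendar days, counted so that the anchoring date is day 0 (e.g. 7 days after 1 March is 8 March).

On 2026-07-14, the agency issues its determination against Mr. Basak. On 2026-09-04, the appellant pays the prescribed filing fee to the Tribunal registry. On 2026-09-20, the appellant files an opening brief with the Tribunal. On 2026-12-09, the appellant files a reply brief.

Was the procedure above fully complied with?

Yes

Step 1 — counting 53 days from 2026-07-14 (when the determination is issued) gives a deadline of 2026-09-05; done 2026-09-04 — timely.
Step 2 — counting 17 days from 2026-09-04 (when the filing fee is paid) gives a deadline of 2026-09-21; completed 2026-09-20, before the deadline.
Step 3 — counting 51 days from 2026-10-20 (end of the 30-day hold period, which began when the opening brief is filed on 2026-09-20) gives a deadline of 2026-12-10; completed 2026-12-09, before the deadline.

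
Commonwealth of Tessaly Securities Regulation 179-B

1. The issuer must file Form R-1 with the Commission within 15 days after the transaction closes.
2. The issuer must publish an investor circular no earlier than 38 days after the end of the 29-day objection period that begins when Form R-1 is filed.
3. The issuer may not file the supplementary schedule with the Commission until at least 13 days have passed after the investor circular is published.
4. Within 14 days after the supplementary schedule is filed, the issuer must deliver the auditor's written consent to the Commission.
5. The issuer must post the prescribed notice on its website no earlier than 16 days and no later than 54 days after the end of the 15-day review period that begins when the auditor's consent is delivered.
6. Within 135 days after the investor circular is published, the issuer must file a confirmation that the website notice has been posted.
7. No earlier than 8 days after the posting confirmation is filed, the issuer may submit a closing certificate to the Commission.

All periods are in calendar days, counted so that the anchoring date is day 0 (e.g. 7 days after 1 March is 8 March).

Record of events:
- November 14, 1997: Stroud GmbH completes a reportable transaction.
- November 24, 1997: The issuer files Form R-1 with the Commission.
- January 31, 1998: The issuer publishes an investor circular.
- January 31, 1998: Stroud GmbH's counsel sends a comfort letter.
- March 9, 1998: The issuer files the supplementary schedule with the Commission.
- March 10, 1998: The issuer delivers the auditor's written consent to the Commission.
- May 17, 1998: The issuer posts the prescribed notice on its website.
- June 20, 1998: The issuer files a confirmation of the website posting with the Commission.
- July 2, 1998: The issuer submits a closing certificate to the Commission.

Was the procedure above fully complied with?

No

Step 1: 15 days after November 14, 1997 (when the transaction closes) is November 29, 1997; November 24, 1997 is within that limit.
Step 2: the earliest permitted date is 38 days after December 23, 1997 (end of the 29-day objection period, which began when Form R-1 is filed on November 24, 1997), i.e. January 30, 1998; done January 31, 1998 — permitted.
Step 3: the earliest permitted date is 13 days after January 31, 1998 (when the investor circular is published), i.e. February 13, 1998; March 9, 1998 is on or after that date.
Step 4: 14 days after March 9, 1998 (when the supplementary schedule is filed) is March 23, 1998; March 10, 1998 is within that limit.
Step 5: the window is 16–54 days after March 25, 1998 (end of the 15-day review period, which began when the auditor's consent is delivered on March 10, 1998), so April 10, 1998 through May 18, 1998; done May 17, 1998 — within the window.
Step 6: 135 days after January 31, 1998 (when the investor circular is published) is June 15, 1998; not done until June 20, 1998, 5 days after the deadline.
The procedure was therefore not followed at step 6.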